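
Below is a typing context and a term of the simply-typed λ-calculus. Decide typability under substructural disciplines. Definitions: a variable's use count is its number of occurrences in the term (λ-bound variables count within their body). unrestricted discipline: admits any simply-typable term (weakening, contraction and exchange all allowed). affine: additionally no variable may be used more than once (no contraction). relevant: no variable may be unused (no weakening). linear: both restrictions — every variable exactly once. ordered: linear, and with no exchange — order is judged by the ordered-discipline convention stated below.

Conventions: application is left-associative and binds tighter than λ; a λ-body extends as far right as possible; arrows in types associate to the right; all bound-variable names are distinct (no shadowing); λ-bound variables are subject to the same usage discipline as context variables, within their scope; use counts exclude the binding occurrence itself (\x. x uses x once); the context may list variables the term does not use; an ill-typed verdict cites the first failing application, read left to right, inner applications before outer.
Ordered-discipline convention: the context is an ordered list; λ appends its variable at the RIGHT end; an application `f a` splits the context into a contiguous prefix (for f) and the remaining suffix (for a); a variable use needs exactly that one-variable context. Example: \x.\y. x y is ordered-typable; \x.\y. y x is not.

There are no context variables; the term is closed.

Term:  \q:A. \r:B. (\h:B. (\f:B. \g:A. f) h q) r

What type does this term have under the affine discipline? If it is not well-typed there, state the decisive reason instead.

term : A -> B -> B
use counts: q [bound]: 1; r [bound]: 1; h [bound]: 1; f [bound]: 1; g [bound]: 0
use order (left to right): f, h, q, r
typing: the term checks, with type A -> B -> B
summary: ordered ✗, linear ✗, affine ✓, relevant ✗, unrestricted ✓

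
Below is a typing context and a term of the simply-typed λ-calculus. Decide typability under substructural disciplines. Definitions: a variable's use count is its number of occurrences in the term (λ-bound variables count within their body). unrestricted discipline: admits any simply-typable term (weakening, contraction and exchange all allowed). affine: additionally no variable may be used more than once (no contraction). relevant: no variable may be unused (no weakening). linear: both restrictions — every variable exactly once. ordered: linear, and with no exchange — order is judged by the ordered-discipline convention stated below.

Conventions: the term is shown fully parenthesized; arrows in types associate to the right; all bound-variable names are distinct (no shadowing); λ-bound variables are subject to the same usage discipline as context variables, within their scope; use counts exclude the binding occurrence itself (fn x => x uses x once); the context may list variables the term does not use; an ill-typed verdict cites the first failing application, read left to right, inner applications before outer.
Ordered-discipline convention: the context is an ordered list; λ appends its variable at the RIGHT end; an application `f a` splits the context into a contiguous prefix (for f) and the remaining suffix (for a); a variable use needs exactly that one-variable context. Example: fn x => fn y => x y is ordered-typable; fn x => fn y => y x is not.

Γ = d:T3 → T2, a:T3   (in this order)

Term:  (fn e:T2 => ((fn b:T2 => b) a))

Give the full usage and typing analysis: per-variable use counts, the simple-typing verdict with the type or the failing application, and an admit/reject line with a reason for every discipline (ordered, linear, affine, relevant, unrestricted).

counts: d ×0; a ×1; e (bound) ×0; b (bound) ×1
uses in reading order: b, a
typing: ill-typed: an application expects T2 but receives T3
ordered ✗ (not simply typable)
linear ✗ (fails simple typing)
affine ✗ (a type mismatch blocks all five)
relevant ✗ (the type mismatch rejects it)
unrestricted ✗ (not simply typable)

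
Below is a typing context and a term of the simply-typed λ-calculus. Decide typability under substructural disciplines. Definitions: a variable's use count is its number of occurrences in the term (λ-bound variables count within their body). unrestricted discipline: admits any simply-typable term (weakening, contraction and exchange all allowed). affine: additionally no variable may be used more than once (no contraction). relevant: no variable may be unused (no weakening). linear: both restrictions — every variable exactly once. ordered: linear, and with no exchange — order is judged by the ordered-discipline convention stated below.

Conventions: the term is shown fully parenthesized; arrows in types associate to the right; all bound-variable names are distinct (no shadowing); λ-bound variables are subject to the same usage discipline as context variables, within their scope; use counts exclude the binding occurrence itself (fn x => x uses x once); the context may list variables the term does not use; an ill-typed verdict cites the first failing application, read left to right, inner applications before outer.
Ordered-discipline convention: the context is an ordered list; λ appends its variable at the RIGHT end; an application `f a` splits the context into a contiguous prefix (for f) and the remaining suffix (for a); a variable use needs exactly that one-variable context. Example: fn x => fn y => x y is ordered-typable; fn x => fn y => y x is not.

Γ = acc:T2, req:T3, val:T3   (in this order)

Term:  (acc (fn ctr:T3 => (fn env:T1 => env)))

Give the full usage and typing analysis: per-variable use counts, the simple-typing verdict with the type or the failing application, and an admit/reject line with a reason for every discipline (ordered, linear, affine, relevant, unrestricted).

counts: acc ×1; req ×0; val ×0; ctr (λ-bound) ×0; env (λ-bound) ×1
uses in reading order: acc, env
typing: ill-typed: can't apply a value of type T2
ordered: ✗, not simply typable
linear: ✗, fails simple typing
affine: ✗, a type mismatch blocks all five
relevant: ✗, the type mismatch rejects it
unrestricted: ✗, not simply typable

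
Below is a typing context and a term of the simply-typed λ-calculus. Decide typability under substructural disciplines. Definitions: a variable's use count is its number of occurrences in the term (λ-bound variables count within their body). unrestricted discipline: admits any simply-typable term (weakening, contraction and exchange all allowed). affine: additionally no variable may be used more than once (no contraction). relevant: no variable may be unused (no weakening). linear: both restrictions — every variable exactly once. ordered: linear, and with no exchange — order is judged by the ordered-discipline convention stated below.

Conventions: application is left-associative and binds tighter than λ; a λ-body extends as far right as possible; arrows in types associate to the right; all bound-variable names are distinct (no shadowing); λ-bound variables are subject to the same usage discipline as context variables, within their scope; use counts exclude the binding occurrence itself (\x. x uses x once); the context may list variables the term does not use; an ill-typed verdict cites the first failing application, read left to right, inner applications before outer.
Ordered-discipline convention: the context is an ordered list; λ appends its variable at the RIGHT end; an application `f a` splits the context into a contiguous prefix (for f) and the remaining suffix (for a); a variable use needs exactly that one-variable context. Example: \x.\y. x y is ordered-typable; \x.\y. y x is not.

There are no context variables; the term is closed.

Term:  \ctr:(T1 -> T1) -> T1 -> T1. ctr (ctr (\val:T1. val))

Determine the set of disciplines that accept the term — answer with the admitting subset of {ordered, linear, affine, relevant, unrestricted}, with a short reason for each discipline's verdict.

admitted in: relevant, unrestricted
variable uses: ctr (λ-bound)=2; val (λ-bound)=1
uses in reading order: ctr, ctr, val
typing: ✓ — ((T1 -> T1) -> T1 -> T1) -> T1 -> T1
ordered: ✗, needs contraction — ctr ×2
linear: ✗, needs contraction — ctr ×2
affine: ✗, needs contraction — ctr ×2
relevant: ✓, every one of ctr, val appears
unrestricted: ✓, simply typable at ((T1 -> T1) -> T1 -> T1) -> T1 -> T1; W, C, E all held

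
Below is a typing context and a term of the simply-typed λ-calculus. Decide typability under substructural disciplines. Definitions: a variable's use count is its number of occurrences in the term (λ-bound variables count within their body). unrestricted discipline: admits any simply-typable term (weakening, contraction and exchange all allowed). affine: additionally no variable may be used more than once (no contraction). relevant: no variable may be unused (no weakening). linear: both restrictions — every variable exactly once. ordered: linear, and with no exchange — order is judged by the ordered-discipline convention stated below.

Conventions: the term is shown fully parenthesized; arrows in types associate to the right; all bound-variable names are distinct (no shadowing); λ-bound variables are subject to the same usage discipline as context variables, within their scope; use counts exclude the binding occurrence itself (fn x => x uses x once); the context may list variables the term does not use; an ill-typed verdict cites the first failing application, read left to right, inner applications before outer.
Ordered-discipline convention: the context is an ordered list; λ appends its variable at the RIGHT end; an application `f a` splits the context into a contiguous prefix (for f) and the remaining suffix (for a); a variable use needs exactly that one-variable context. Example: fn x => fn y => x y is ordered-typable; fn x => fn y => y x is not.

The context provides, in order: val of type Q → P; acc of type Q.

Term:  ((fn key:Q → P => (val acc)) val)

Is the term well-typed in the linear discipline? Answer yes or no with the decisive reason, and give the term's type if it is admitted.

no — repeated use of val ×2; key left unused
use counts: val=2, acc=1, key (bound)=0
left-to-right use order: val, acc, val
typing: well-typed at P
across the five disciplines: ordered ✗; linear ✗; affine ✗; relevant ✗; unrestricted ✓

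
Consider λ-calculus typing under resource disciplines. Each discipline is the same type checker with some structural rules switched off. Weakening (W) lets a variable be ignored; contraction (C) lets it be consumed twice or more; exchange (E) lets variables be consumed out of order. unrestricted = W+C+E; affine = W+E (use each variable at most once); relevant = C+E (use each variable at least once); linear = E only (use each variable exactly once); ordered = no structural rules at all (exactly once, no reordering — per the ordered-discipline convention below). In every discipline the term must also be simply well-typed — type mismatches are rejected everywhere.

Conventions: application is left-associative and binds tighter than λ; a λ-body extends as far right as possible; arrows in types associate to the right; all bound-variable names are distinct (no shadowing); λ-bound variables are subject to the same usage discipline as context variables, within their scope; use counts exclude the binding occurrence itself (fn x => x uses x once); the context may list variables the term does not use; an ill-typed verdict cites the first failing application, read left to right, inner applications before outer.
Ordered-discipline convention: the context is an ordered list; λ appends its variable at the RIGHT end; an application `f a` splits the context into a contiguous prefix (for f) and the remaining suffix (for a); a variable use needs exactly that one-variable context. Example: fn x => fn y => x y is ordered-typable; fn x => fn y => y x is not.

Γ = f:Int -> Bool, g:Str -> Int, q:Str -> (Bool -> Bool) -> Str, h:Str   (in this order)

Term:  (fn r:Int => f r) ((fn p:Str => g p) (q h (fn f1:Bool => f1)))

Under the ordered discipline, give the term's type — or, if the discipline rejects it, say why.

term : Bool
counts: f: 1×, g: 1×, q: 1×, h: 1×, r [bound]: 1×, p [bound]: 1×, f1 [bound]: 1×
left-to-right use order: f, r, g, p, q, h, f1
typing: well-typed — term : Bool
all disciplines: ordered ✓ | linear ✓ | affine ✓ | relevant ✓ | unrestricted ✓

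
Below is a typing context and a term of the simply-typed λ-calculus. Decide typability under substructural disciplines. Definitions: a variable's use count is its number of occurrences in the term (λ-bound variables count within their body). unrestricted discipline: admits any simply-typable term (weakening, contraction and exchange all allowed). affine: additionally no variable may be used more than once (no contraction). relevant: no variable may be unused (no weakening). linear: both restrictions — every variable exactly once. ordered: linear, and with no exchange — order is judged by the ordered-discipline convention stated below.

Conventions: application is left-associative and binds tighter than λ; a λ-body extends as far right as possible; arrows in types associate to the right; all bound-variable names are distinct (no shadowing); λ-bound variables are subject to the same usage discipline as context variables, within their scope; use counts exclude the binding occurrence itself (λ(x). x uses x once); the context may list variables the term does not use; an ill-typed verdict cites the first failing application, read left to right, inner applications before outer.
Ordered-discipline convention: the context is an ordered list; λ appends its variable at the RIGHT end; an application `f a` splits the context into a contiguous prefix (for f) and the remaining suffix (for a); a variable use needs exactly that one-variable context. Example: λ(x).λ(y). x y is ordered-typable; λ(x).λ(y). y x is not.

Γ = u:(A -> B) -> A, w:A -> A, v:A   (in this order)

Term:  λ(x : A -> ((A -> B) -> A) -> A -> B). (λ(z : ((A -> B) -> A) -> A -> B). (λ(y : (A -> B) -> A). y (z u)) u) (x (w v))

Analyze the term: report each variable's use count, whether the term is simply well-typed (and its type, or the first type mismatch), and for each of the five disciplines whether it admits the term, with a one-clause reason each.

counts: u: 2; w: 1; v: 1; x [bound]: 1; z [bound]: 1; y [bound]: 1
left-to-right use order: y, z, u, u, x, w, v
typing: the term checks, with type (A -> ((A -> B) -> A) -> A -> B) -> A
ordered: ✗, repeated use of u ×2
linear: ✗, repeated use of u ×2
affine: ✗, repeated use of u ×2
relevant: ✓, every one of u, w, v, x, z, y appears
unrestricted: ✓, typability at (A -> ((A -> B) -> A) -> A -> B) -> A is all that's needed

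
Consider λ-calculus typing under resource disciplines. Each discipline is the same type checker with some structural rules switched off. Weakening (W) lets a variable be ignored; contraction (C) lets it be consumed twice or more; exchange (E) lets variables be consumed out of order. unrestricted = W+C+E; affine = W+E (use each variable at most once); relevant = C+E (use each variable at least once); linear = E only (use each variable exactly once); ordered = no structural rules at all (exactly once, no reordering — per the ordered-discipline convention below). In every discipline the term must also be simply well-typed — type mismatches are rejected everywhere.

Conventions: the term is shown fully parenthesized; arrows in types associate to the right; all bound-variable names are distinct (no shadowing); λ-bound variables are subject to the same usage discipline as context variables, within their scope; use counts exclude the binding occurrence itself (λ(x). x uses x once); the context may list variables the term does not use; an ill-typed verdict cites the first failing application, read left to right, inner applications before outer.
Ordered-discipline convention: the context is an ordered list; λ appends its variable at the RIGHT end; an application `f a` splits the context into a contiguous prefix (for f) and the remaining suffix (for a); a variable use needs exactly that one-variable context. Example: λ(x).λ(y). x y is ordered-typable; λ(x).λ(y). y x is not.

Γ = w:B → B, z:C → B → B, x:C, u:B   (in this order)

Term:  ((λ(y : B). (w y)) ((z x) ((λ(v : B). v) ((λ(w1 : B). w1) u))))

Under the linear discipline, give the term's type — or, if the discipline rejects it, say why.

term : B
use counts: w ×1, z ×1, x ×1, u ×1, y (λ-bound) ×1, v (λ-bound) ×1, w1 (λ-bound) ×1
use order (left to right): w, y, z, x, v, w1, u
typing: the term checks, with type B
all disciplines: ordered ✓, linear ✓, affine ✓, relevant ✓, unrestricted ✓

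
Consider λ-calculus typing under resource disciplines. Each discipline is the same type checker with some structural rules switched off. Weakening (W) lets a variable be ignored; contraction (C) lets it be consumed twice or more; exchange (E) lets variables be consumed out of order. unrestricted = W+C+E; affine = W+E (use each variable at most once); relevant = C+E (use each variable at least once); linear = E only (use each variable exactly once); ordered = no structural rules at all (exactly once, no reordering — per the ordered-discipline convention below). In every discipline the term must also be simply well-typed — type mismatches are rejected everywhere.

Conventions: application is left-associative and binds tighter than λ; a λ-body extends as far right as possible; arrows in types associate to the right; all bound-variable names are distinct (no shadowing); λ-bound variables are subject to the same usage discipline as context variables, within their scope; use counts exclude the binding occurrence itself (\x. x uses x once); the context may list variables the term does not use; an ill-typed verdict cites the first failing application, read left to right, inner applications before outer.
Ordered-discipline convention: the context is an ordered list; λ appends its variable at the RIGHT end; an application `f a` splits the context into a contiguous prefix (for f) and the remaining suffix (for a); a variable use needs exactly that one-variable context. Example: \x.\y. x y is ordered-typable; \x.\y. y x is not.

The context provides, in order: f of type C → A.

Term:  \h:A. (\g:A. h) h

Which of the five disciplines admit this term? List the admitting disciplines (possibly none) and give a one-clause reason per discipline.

accepted by: unrestricted
use counts: f=0, h (λ-bound)=2, g (λ-bound)=0
uses in reading order: h, h
typing: ✓ — A → A
ordered: ✗ — repeated use of h ×2; unused: f, g — weakening required
linear: ✗ — repeated use of h ×2; unused: f, g — weakening required
affine: ✗ — repeated use of h ×2
relevant: ✗ — unused: f, g — weakening required
unrestricted: ✓ — type-checks (A → A) and nothing is barred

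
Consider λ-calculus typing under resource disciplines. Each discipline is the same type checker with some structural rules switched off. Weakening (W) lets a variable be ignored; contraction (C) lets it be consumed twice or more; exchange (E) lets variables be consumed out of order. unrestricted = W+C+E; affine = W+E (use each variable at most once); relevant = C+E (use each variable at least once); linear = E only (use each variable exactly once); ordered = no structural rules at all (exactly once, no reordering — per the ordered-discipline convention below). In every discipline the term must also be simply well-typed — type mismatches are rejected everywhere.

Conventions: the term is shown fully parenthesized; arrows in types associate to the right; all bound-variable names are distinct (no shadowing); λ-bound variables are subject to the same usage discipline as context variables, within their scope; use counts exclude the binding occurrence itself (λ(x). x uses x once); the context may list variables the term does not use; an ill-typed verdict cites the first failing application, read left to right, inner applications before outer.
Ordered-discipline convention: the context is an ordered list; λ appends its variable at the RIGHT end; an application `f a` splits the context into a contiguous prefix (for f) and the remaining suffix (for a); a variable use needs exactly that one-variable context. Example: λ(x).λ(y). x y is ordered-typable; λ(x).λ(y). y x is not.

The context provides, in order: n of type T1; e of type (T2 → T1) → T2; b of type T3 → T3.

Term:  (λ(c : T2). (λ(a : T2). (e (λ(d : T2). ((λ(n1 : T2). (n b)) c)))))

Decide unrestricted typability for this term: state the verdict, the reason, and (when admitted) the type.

no — a type mismatch blocks all five
variable uses: n ×1; e ×1; b ×1; c [bound] ×1; a [bound] ×0; d [bound] ×0; n1 [bound] ×0
left-to-right use order: e, n, b, c
typing: ill-typed: applying a non-function (T1)
per-discipline verdicts: ordered ✗ | linear ✗ | affine ✗ | relevant ✗ | unrestricted ✗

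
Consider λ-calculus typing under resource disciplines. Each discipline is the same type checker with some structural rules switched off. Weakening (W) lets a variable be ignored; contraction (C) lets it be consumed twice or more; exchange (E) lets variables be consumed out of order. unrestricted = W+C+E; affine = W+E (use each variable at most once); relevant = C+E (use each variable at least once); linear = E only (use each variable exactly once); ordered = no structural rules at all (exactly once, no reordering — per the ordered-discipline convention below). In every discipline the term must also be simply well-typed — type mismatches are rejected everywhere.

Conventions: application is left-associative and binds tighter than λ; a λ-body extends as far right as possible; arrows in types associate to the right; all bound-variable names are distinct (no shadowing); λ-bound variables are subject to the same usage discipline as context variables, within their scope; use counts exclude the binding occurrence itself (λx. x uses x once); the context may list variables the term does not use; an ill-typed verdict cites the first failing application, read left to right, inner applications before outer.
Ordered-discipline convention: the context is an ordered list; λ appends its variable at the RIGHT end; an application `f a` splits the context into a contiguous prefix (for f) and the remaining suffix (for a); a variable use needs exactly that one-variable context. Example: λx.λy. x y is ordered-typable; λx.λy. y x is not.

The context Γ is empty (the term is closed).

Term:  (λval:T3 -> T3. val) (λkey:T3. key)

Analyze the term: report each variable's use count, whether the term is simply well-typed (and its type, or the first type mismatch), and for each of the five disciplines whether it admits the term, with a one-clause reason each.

usage: val (λ-bound): 1×; key (λ-bound): 1×
use order (left to right): val, key
typing: ✓ — T3 -> T3
ordered ✓ (single-use (val, key), ordered derivation ok)
linear ✓ (each of val, key used exactly once)
affine ✓ (no duplicate uses among val, key)
relevant ✓ (at least one use each (val, key))
unrestricted ✓ (simply typable at T3 -> T3; W, C, E all held)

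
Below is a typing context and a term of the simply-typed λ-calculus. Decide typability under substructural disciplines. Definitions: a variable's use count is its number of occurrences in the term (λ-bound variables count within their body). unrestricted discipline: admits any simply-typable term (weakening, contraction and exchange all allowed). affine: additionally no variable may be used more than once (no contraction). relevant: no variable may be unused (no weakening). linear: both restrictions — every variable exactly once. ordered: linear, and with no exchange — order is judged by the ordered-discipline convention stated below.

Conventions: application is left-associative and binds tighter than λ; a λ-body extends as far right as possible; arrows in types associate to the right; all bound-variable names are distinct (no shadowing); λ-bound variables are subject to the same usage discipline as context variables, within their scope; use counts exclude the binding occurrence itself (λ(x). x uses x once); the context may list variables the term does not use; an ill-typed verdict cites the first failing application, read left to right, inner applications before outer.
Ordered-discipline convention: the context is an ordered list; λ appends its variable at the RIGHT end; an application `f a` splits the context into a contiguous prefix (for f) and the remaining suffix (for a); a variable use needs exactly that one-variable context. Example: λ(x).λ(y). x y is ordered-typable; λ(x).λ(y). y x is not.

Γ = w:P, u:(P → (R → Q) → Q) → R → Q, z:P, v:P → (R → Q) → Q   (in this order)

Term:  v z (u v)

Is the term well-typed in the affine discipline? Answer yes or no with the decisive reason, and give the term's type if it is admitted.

no — needs contraction — v ×2
counts: w=0, u=1, z=1, v=2
use order (left to right): v, z, u, v
typing: well-typed — term : Q
summary: ordered ✗; linear ✗; affine ✗; relevant ✗; unrestricted ✓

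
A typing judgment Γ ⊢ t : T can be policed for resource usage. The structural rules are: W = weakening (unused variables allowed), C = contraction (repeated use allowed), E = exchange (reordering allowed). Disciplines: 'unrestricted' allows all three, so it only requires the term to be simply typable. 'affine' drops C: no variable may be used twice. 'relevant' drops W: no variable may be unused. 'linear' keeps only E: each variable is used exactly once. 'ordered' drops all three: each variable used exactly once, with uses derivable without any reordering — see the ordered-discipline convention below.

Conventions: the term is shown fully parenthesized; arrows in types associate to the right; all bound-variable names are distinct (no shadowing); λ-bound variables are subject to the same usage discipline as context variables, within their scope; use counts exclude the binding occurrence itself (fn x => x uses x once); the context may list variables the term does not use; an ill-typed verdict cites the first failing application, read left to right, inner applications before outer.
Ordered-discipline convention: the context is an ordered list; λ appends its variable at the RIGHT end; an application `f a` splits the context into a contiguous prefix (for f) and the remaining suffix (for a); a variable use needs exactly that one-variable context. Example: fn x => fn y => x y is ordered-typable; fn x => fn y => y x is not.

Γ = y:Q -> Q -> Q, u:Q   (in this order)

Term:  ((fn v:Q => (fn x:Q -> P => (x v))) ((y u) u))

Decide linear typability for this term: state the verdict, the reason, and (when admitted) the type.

no — needs contraction — u ×2
usage: y: 1×; u: 2×; v [bound]: 1×; x [bound]: 1×
order of uses: x, v, y, u, u
typing: ✓ — (Q -> P) -> P
per-discipline verdicts: ordered ✗ | linear ✗ | affine ✗ | relevant ✓ | unrestricted ✓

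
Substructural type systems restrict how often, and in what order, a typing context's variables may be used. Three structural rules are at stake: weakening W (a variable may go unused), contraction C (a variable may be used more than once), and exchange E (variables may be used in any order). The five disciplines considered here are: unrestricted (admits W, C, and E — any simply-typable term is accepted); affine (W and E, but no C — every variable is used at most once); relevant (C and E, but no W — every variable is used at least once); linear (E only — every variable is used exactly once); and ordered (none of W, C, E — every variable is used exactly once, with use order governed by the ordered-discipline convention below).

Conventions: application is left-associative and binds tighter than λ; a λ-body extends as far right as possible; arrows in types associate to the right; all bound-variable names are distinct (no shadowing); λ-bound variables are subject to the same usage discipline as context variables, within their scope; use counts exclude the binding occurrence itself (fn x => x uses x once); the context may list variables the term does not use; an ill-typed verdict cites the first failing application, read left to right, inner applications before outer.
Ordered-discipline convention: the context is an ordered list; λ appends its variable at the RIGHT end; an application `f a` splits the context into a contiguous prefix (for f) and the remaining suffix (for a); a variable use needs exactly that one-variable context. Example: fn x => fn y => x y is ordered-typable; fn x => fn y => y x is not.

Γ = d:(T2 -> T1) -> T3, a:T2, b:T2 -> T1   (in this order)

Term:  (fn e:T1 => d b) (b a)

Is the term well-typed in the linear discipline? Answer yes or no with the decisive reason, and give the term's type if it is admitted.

no — uses contraction: b ×2; e never used (weakening)
variable uses: d: 1; a: 1; b: 2; e (λ-bound): 0
left-to-right use order: d, b, b, a
typing: well-typed — term : T3
summary: ordered ✗, linear ✗, affine ✗, relevant ✗, unrestricted ✓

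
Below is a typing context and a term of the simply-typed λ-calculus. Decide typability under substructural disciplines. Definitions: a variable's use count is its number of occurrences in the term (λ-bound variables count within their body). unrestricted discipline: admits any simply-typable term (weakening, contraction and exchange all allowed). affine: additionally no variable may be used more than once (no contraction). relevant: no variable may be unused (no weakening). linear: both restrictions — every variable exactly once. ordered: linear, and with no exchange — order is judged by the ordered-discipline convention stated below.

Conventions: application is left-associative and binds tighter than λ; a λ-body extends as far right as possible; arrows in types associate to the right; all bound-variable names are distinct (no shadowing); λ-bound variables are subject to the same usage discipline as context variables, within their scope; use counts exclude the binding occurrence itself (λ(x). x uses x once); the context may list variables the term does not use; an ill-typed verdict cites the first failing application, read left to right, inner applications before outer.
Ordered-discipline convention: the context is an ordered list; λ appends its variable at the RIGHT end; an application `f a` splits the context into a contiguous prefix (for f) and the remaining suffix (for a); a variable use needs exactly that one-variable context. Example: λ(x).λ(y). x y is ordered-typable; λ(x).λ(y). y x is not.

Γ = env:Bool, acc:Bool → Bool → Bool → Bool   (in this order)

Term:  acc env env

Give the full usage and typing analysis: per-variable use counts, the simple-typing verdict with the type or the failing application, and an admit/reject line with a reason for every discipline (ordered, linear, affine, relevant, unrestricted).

use counts: env: 2; acc: 1
left-to-right use order: acc, env, env
typing: ✓ — Bool → Bool
ordered ✗ (env ×2 used more than once (contraction))
linear ✗ (env ×2 used more than once (contraction))
affine ✗ (env ×2 used more than once (contraction))
relevant ✓ (at least one use each (env, acc))
unrestricted ✓ (well-typed at Bool → Bool; no restrictions here)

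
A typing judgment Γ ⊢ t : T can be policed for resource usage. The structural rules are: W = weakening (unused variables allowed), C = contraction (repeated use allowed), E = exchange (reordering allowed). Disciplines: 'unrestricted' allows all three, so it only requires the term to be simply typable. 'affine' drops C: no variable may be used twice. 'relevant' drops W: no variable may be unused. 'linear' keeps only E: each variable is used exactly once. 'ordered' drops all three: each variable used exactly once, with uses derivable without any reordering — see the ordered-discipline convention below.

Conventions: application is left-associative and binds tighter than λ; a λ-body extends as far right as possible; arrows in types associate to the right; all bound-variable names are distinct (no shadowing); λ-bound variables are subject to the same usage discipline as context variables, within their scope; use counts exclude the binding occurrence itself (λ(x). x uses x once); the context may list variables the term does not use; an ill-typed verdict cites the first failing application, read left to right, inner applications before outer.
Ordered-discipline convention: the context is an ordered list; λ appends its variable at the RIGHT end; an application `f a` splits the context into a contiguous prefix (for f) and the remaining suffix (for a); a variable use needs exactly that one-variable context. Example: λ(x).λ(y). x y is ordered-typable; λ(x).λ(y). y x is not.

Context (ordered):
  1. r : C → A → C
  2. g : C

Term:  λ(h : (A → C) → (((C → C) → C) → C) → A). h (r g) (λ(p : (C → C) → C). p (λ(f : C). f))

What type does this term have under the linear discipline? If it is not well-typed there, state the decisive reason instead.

term : ((A → C) → (((C → C) → C) → C) → A) → A
counts: r: 1×, g: 1×, h (bound): 1×, p (bound): 1×, f (bound): 1×
order of uses: h, r, g, p, f
typing: ✓ — ((A → C) → (((C → C) → C) → C) → A) → A
summary: ordered ✗, linear ✓, affine ✓, relevant ✓, unrestricted ✓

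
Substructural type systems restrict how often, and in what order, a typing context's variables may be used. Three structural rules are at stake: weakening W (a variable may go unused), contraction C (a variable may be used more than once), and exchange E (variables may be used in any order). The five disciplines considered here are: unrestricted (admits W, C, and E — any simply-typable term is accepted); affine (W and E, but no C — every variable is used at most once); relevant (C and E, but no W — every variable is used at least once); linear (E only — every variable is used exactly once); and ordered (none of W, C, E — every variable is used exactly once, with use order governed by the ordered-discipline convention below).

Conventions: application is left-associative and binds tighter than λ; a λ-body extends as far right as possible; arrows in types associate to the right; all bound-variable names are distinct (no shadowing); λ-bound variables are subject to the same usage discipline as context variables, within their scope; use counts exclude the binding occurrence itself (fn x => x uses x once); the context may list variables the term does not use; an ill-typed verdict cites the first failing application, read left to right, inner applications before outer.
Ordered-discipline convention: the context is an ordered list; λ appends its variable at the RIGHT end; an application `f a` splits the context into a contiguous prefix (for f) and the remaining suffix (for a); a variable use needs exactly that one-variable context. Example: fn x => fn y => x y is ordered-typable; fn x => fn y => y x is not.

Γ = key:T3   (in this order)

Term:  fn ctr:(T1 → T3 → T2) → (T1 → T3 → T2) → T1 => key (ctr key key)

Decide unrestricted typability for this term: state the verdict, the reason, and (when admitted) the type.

no — the type mismatch rejects it
variable uses: key: 3, ctr (λ-bound): 1
use order (left to right): key, ctr, key, key
typing: ill-typed: an argument T3 mismatches the expected T1 → T3 → T2
summary: ordered ✗ · linear ✗ · affine ✗ · relevant ✗ · unrestricted ✗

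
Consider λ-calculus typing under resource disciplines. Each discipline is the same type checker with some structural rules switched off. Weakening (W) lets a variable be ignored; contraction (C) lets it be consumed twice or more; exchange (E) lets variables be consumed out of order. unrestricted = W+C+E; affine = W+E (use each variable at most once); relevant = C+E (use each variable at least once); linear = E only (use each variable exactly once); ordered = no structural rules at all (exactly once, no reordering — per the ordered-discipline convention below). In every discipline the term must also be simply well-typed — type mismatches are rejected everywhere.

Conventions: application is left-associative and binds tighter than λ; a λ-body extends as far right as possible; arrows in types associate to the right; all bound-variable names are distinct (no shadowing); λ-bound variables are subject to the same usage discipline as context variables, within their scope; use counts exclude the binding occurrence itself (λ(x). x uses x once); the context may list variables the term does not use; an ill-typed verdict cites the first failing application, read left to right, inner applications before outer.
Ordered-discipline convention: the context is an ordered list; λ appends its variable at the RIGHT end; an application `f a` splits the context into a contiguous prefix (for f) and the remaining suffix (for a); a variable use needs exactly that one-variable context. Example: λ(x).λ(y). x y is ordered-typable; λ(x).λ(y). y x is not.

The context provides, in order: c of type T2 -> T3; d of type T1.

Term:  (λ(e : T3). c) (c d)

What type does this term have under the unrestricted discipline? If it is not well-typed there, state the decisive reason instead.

not well-typed under unrestricted — fails simple typing
counts: c: 2×; d: 1×; e (bound): 0×
uses in reading order: c, c, d
typing: ill-typed: an application expects T2 but receives T1
across the five disciplines: ordered ✗; linear ✗; affine ✗; relevant ✗; unrestricted ✗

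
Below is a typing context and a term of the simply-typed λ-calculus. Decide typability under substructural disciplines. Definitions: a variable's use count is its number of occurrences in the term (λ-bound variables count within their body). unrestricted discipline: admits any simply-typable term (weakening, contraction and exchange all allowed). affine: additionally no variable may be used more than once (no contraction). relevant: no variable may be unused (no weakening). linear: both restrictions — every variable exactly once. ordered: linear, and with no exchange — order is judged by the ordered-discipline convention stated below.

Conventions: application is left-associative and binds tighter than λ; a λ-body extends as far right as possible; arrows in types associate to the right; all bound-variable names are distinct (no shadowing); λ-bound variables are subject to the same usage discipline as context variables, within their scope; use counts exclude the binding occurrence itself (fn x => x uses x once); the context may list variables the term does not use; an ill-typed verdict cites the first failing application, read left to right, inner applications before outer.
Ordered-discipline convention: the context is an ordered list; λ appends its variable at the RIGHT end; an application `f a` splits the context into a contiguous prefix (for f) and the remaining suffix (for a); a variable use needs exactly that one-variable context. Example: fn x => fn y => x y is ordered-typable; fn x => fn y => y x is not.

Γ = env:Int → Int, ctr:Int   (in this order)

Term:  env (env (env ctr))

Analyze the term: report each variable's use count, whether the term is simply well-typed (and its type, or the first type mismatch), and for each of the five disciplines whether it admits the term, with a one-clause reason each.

counts: env: 3×; ctr: 1×
uses in reading order: env, env, env, ctr
typing: ✓ — Int
ordered ✗ (repeated use of env ×3)
linear ✗ (repeated use of env ×3)
affine ✗ (repeated use of env ×3)
relevant ✓ (none of env, ctr goes unused)
unrestricted ✓ (well-typed at Int; no restrictions here)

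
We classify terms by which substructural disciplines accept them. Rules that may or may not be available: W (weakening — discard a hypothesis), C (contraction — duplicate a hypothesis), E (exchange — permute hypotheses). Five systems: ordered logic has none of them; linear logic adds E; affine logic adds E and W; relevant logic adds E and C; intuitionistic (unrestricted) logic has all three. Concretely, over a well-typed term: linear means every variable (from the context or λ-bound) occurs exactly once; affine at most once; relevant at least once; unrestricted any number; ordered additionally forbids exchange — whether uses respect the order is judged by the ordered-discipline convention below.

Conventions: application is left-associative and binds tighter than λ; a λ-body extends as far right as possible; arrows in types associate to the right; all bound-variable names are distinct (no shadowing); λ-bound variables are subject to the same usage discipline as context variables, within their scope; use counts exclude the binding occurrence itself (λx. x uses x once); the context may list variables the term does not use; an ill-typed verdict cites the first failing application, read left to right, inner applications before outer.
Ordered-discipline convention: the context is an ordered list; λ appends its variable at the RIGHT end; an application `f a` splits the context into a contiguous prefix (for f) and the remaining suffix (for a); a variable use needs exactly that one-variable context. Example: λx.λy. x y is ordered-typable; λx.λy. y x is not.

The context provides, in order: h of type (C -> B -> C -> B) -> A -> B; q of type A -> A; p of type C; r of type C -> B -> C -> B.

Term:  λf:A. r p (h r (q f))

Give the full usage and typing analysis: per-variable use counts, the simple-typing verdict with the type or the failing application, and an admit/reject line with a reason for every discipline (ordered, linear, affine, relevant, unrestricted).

use counts: h=1, q=1, p=1, r=2, f (bound)=1
uses in reading order: r, p, h, r, q, f
typing: well-typed at A -> C -> B
ordered: ✗, needs contraction — r ×2
linear: ✗, needs contraction — r ×2
affine: ✗, needs contraction — r ×2
relevant: ✓, none of h, q, p, r, f goes unused
unrestricted: ✓, typability at A -> C -> B is all that's needed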